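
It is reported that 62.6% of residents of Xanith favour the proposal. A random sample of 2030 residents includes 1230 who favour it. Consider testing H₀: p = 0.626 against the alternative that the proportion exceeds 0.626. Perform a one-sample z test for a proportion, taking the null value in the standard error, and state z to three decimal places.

z = -1.871

p̂ = 1230/2030 ≈ 0.60591.
Under H₀, SE = √(0.626·0.374/2030) = √(0.000115332) = 0.01074.
z = (0.60591 − 0.626)/0.01074 = -0.02009/0.01074 = -1.871.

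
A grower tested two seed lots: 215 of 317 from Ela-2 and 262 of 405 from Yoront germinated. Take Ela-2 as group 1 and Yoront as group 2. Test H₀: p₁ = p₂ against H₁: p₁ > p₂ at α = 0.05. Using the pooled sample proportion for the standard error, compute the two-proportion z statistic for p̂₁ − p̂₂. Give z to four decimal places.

p̂₁ = 215/317 = 0.678233, p̂₂ = 262/405 = 0.646914.
Pooled p̂ = (215+262)/(317+405) = 477/722 = 0.660665.
SE = √(p̂(1−p̂)(1/n₁+1/n₂)) = √(0.660665·0.339335·0.00562371) = √(0.00126076) = 0.035507.
z = (0.678233 − 0.646914)/0.035507 = 0.031319/0.035507 = 0.8821.
p-value = P(Z > 0.882) ≈ 0.1889, so at α = 0.05 we fail to reject H₀.

z = 0.8821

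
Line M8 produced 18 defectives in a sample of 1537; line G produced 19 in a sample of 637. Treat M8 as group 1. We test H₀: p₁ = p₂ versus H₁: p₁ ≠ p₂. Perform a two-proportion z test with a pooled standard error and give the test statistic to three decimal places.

p̂₁ = 18/1537 ≈ 0.011711, p̂₂ = 19/637 ≈ 0.029827.
Pooled p̂ = (18+19)/(1537+637) = 37/2174 = 0.017019.
SE = √(0.0167297 × 0.00222048) = 0.006095.
z = (0.011711 − 0.029827)/0.006095 = -0.018116/0.006095 = -2.972.

z = -2.972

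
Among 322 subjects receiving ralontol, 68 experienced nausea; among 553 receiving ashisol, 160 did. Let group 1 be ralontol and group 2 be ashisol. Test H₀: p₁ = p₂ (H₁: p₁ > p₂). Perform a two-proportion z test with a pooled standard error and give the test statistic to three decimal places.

p̂₁ = 68/322 = 0.21118, p̂₂ = 160/553 = 0.28933.
Pooled p̂ = (68+160)/(322+553) = 228/875 = 0.26057.
SE = √(p̂(1−p̂)(1/n₁+1/n₂)) = √(0.26057·0.73943·0.00491391) = √(0.000946782) = 0.03077.
z = (0.21118 − 0.28933)/0.03077 = -0.07815/0.03077 = -2.540.
p-value = P(Z > -2.540) ≈ 0.9945.

z = -2.540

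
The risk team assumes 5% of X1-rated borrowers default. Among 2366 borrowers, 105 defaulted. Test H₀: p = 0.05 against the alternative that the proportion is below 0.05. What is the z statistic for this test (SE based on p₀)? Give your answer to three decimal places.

z = -1.255

p̂ = 105/2366 ≈ 0.0443787.
SE = √(p₀(1−p₀)/n) = √(0.0475/2366) = 0.0044806.
z = (0.0443787 − 0.05)/0.0044806 = -0.0056213/0.0044806 = -1.255.
p-value = P(Z < -1.255) ≈ 0.1048.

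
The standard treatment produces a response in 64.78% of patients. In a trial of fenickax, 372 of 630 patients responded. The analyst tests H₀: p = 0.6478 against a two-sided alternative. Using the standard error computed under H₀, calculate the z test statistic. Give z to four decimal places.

z = -3.0122

p̂ = 372/630 ≈ 0.5904762.
Under H₀, SE = √(0.6478·0.3522/630) = √(0.000362151) = 0.0190303.
z = (0.5904762 − 0.6478)/0.0190303 = -0.0573238/0.0190303 = -3.0122.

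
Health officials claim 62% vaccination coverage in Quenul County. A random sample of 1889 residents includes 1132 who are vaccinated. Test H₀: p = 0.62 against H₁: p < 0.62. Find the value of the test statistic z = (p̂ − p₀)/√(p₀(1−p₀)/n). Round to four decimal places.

p̂ = 1132/1889 = 0.599259.
Standard error under H₀: √(0.62×0.38/1889) = 0.011168.
z = (0.599259 − 0.62)/0.011168 = -0.020741/0.011168 = -1.8572.

z = -1.8572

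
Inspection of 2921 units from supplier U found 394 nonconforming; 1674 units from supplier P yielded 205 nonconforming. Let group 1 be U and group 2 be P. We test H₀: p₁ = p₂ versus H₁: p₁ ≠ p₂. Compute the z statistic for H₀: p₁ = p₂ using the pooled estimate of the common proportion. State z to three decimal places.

z = 1.204

p̂₁ = 394/2921 ≈ 0.13489, p̂₂ = 205/1674 ≈ 0.12246.
Pooled p̂ = (394+205)/(2921+1674) = 599/4595 = 0.13036.
SE = √(0.113366 × 0.00093972) = 0.01032.
z = (0.13489 − 0.12246)/0.01032 = 0.01243/0.01032 = 1.204.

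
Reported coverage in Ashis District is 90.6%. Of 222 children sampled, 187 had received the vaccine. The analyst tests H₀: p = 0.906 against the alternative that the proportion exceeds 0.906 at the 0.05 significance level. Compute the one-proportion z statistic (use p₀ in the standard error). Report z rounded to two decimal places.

z = -3.25

p̂ = 187/222 ≈ 0.8423.
SE = √(p₀(1−p₀)/n) = √(0.085164/222) = 0.0196.
z = (0.8423 − 0.906)/0.0196 = -0.0637/0.0196 = -3.25.
p-value = P(Z > -3.250) ≈ 0.9994. With α = 0.05, fail to reject H₀.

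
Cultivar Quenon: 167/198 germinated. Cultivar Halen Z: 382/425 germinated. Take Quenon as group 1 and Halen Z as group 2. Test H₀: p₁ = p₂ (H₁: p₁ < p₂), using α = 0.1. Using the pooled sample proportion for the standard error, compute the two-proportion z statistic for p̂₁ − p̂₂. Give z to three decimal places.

z = -1.990

p̂₁ = 167/198 = 0.84343, p̂₂ = 382/425 = 0.89882.
Pooled p̂ = (167+382)/(198+425) = 549/623 = 0.88122.
SE = √(p̂(1−p̂)(1/n₁+1/n₂)) = √(0.88122·0.11878·0.00740345) = √(0.000774929) = 0.02784.
z = (0.84343 − 0.89882)/0.02784 = -0.05539/0.02784 = -1.990.
p-value = P(Z < -1.990) ≈ 0.0233; since p < α = 0.1, reject H₀.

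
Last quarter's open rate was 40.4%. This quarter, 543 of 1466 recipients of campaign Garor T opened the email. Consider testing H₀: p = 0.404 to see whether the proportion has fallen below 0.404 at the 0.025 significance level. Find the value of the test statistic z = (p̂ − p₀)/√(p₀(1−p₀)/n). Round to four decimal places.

p̂ = 543/1466 ≈ 0.3703956.
Standard error under H₀: √(0.404×0.596/1466) = 0.0128158.
z = (0.3703956 − 0.404)/0.0128158 = -0.0336044/0.0128158 = -2.6221.
p-value = P(Z < -2.622) ≈ 0.0044. With α = 0.025, reject H₀.

z = -2.6221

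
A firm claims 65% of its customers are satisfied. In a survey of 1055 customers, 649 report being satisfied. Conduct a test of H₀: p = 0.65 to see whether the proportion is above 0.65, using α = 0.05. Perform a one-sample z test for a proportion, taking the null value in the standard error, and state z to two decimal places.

p̂ = 649/1055 ≈ 0.6152.
Standard error under H₀: √(0.65×0.35/1055) = 0.0147.
z = (0.6152 − 0.65)/0.0147 = -0.0348/0.0147 = -2.37.
p-value = P(Z > -2.372) ≈ 0.9912, so at α = 0.05 we fail to reject H₀.

z = -2.37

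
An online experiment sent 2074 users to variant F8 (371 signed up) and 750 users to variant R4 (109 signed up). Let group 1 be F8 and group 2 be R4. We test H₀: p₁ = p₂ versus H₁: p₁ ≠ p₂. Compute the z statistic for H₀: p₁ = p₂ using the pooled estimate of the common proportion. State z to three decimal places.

z = 2.096

p̂₁ = 371/2074 = 0.178881, p̂₂ = 109/750 = 0.145333.
Pooled p̂ = (371+109)/(2074+750) = 480/2824 = 0.169972.
SE = √(p̂(1−p̂)(1/n₁+1/n₂)) = √(0.169972·0.830028·0.00181549) = √(0.000256132) = 0.016004.
z = (0.178881 − 0.145333)/0.016004 = 0.033548/0.016004 = 2.096.
p-value = 2·P(Z > 2.096) ≈ 0.0361.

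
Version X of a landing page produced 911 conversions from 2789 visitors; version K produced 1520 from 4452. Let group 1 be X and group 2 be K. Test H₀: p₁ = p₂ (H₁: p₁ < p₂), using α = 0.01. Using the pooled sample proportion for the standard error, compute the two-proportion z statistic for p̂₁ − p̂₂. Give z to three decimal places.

p̂₁ = 911/2789 ≈ 0.32664, p̂₂ = 1520/4452 ≈ 0.34142.
Pooled p̂ = (911+1520)/(2789+4452) = 2431/7241 = 0.33573.
SE = √(0.223014 × 0.00058317) = 0.01140.
z = (0.32664 − 0.34142)/0.01140 = -0.01478/0.01140 = -1.296.
p-value = P(Z < -1.296) ≈ 0.0975, so at α = 0.01 we fail to reject H₀.

z = -1.296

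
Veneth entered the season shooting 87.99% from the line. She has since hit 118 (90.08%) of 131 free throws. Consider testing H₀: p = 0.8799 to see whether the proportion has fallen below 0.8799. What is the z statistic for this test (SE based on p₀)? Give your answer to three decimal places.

z = 0.735

p̂ = 118/131 ≈ 0.90076.
Standard error under H₀: √(0.8799×0.1201/131) = 0.02840.
z = (0.90076 − 0.8799)/0.02840 = 0.02086/0.02840 = 0.735.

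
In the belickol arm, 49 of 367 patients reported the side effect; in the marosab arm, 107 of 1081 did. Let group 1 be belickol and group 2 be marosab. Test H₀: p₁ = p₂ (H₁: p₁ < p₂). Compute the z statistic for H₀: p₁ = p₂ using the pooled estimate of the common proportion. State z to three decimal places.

z = 1.844

p̂₁ = 49/367 = 0.13351, p̂₂ = 107/1081 = 0.09898.
Pooled p̂ = (49+107)/(367+1081) = 156/1448 = 0.10773.
SE = √(0.096128 × 0.00364987) = 0.01873.
z = (0.13351 − 0.09898)/0.01873 = 0.03453/0.01873 = 1.844.
p-value = P(Z < 1.844) ≈ 0.9674.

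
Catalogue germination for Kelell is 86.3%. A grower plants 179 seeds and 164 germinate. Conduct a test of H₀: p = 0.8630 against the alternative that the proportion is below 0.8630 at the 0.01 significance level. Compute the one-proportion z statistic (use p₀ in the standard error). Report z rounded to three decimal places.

z = 2.070

p̂ = 164/179 ≈ 0.91620.
Standard error under H₀: √(0.863×0.137/179) = 0.02570.
z = (0.91620 − 0.863)/0.02570 = 0.05320/0.02570 = 2.070.
p-value = P(Z < 2.070) ≈ 0.9808. With α = 0.01, fail to reject H₀.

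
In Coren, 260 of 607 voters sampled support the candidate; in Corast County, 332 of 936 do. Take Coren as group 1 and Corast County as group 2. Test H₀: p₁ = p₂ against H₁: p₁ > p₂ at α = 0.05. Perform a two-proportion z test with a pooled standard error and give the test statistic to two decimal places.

z = 2.91

p̂₁ = 260/607 ≈ 0.4283, p̂₂ = 332/936 ≈ 0.3547.
Pooled p̂ = (260+332)/(607+936) = 592/1543 = 0.3837.
SE = √(p̂(1−p̂)(1/n₁+1/n₂)) = √(0.3837·0.6163·0.00271582) = √(0.000642202) = 0.0253.
z = (0.4283 − 0.3547)/0.0253 = 0.0736/0.0253 = 2.91.
p-value = P(Z > 2.906) ≈ 0.0018; since p < α = 0.05, reject H₀.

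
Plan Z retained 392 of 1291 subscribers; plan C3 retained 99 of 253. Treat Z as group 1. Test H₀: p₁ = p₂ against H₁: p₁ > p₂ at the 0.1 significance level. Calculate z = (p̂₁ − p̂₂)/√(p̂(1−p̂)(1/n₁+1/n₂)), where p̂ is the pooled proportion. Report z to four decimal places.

p̂₁ = 392/1291 = 0.3036406, p̂₂ = 99/253 = 0.3913043.
Pooled p̂ = (392+99)/(1291+253) = 491/1544 = 0.3180052.
SE = √(p̂(1−p̂)(1/n₁+1/n₂)) = √(0.3180052·0.6819948·0.00472716) = √(0.00102522) = 0.0320190.
z = (0.3036406 − 0.3913043)/0.0320190 = -0.0876637/0.0320190 = -2.7379.
p-value = P(Z > -2.738) ≈ 0.9969, so at α = 0.1 we fail to reject H₀.

z = -2.7379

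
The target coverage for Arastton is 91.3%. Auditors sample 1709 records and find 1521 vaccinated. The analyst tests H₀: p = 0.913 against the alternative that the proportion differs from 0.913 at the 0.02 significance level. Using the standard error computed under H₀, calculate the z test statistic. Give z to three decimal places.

z = -3.375

p̂ = 1521/1709 ≈ 0.889994.
Under H₀, SE = √(0.913·0.087/1709) = √(4.64781e-05) = 0.006817.
z = (0.889994 − 0.913)/0.006817 = -0.023006/0.006817 = -3.375.
Two-sided p-value ≈ 2·Φ(−3.375) = 0.0007. With α = 0.02, reject H₀.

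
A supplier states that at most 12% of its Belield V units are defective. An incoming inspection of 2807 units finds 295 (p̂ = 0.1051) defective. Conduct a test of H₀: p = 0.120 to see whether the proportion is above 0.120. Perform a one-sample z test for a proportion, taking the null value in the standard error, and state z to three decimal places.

p̂ = 295/2807 = 0.105094.
Under H₀, SE = √(0.12·0.88/2807) = √(3.76202e-05) = 0.006134.
z = (0.105094 − 0.12)/0.006134 = -0.014906/0.006134 = -2.430.
p-value = P(Z > -2.430) ≈ 0.9925.

z = -2.430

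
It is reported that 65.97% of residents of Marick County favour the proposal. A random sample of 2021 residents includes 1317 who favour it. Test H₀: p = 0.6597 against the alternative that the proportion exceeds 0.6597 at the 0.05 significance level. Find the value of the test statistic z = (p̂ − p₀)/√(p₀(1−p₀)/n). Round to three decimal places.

p̂ = 1317/2021 ≈ 0.65166.
SE = √(p₀(1−p₀)/n) = √(0.2245/2021) = 0.01054.
z = (0.65166 − 0.6597)/0.01054 = -0.00804/0.01054 = -0.763.
p-value = P(Z > -0.763) ≈ 0.7773; since p > α = 0.05, fail to reject H₀.

z = -0.763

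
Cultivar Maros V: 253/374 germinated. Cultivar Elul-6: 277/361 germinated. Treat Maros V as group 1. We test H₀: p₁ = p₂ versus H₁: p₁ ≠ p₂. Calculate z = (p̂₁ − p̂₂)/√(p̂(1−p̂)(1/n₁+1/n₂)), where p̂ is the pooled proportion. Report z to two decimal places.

z = -2.75

p̂₁ = 253/374 ≈ 0.67647, p̂₂ = 277/361 ≈ 0.76731.
Pooled p̂ = (253+277)/(374+361) = 530/735 = 0.72109.
SE = √(0.20112 × 0.00544388) = 0.03309.
z = (0.67647 − 0.76731)/0.03309 = -0.09084/0.03309 = -2.75.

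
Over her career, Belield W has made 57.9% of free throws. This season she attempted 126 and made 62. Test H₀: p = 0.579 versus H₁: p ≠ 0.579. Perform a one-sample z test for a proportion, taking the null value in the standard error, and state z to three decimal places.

z = -1.977

p̂ = 62/126 = 0.49206.
Under H₀, SE = √(0.579·0.421/126) = √(0.0019346) = 0.04398.
z = (0.49206 − 0.579)/0.04398 = -0.08694/0.04398 = -1.977.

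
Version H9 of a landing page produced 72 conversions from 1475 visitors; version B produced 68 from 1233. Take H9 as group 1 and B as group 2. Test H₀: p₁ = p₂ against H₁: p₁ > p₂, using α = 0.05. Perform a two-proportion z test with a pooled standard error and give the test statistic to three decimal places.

p̂₁ = 72/1475 ≈ 0.04881, p̂₂ = 68/1233 ≈ 0.05515.
Pooled p̂ = (72+68)/(1475+1233) = 140/2708 = 0.05170.
SE = √(0.0490259 × 0.001489) = 0.00854.
z = (0.04881 − 0.05515)/0.00854 = -0.00634/0.00854 = -0.742.
p-value = P(Z > -0.742) ≈ 0.7708; since p > α = 0.05, fail to reject H₀.

z = -0.742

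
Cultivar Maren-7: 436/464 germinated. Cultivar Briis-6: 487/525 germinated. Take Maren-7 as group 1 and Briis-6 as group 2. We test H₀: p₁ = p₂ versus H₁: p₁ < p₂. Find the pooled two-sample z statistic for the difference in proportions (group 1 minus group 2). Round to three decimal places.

p̂₁ = 436/464 = 0.93966, p̂₂ = 487/525 = 0.92762.
Pooled p̂ = (436+487)/(464+525) = 923/989 = 0.93327.
SE = √(0.0622806 × 0.00405993) = 0.01590.
z = (0.93966 − 0.92762)/0.01590 = 0.01204/0.01590 = 0.757.
p-value = P(Z < 0.757) ≈ 0.7755.

z = 0.757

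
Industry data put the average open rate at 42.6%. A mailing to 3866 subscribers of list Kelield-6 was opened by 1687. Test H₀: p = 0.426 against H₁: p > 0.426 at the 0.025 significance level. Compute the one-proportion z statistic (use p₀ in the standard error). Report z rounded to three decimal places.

z = 1.304

p̂ = 1687/3866 ≈ 0.43637.
Under H₀, SE = √(0.426·0.574/3866) = √(6.32499e-05) = 0.00795.
z = (0.43637 − 0.426)/0.00795 = 0.01037/0.00795 = 1.304.
p-value = P(Z > 1.304) ≈ 0.0962, so at α = 0.025 we fail to reject H₀.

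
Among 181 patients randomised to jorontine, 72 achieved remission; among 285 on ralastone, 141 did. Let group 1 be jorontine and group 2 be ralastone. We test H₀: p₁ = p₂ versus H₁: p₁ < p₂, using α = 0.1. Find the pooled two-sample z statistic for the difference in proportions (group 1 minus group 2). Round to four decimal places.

z = -2.0476

p̂₁ = 72/181 = 0.397790, p̂₂ = 141/285 = 0.494737.
Pooled p̂ = (72+141)/(181+285) = 213/466 = 0.457082.
SE = √(0.248158 × 0.00903363) = 0.047347.
z = (0.397790 − 0.494737)/0.047347 = -0.096947/0.047347 = -2.0476.
p-value = P(Z < -2.048) ≈ 0.0203. With α = 0.1, reject H₀.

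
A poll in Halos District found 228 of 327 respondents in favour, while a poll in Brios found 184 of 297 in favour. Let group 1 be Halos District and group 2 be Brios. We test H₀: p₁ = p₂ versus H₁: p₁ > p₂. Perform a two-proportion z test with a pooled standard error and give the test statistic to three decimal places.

z = 2.047

p̂₁ = 228/327 ≈ 0.69725, p̂₂ = 184/297 ≈ 0.61953.
Pooled p̂ = (228+184)/(327+297) = 412/624 = 0.66026.
SE = √(p̂(1−p̂)(1/n₁+1/n₂)) = √(0.66026·0.33974·0.00642511) = √(0.00144127) = 0.03796.
z = (0.69725 − 0.61953)/0.03796 = 0.07772/0.03796 = 2.047.
p-value = P(Z > 2.047) ≈ 0.0203.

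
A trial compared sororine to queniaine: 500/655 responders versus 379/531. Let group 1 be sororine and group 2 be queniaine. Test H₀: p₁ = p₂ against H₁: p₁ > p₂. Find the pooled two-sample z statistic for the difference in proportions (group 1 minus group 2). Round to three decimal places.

z = 1.940

p̂₁ = 500/655 = 0.763359, p̂₂ = 379/531 = 0.713748.
Pooled p̂ = (500+379)/(655+531) = 879/1186 = 0.741147.
SE = √(p̂(1−p̂)(1/n₁+1/n₂)) = √(0.741147·0.258853·0.00340996) = √(0.000654194) = 0.025577.
z = (0.763359 − 0.713748)/0.025577 = 0.049611/0.025577 = 1.940.
p-value = P(Z > 1.940) ≈ 0.0262.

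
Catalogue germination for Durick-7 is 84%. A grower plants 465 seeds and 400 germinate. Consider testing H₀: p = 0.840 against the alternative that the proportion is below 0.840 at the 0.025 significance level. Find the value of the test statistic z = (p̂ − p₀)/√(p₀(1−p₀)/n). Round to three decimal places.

z = 1.189

p̂ = 400/465 ≈ 0.86022.
Under H₀, SE = √(0.84·0.16/465) = √(0.000289032) = 0.01700.
z = (0.86022 − 0.84)/0.01700 = 0.02022/0.01700 = 1.189.
p-value = P(Z < 1.189) ≈ 0.8828, so at α = 0.025 we fail to reject H₀.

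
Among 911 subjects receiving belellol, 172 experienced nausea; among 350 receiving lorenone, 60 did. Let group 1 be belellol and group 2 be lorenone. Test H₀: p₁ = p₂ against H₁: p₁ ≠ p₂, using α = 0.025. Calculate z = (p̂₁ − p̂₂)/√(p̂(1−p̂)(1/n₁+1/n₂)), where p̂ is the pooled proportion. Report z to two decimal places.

z = 0.71

p̂₁ = 172/911 = 0.1888, p̂₂ = 60/350 = 0.1714.
Pooled p̂ = (172+60)/(911+350) = 232/1261 = 0.1840.
SE = √(p̂(1−p̂)(1/n₁+1/n₂)) = √(0.1840·0.8160·0.00395484) = √(0.000593748) = 0.0244.
z = (0.1888 − 0.1714)/0.0244 = 0.0174/0.0244 = 0.71.
Two-sided p-value ≈ 2·Φ(−0.713) = 0.4758; since p > α = 0.025, fail to reject H₀.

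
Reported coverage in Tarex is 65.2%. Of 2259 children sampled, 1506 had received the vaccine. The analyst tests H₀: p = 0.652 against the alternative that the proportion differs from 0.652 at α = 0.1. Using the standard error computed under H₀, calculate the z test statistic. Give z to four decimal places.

z = 1.4634

p̂ = 1506/2259 ≈ 0.66666667.
SE = √(p₀(1−p₀)/n) = √(0.2269/2259) = 0.01002202.
z = (0.66666667 − 0.652)/0.01002202 = 0.01466667/0.01002202 = 1.4634.
p-value = 2·P(Z > 1.463) ≈ 0.1433, so at α = 0.1 we fail to reject H₀.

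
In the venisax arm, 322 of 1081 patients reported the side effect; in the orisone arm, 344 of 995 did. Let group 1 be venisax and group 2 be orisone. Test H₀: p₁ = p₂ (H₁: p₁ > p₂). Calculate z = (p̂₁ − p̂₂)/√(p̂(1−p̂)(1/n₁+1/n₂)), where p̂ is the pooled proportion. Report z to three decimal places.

z = -2.334

p̂₁ = 322/1081 = 0.297872, p̂₂ = 344/995 = 0.345729.
Pooled p̂ = (322+344)/(1081+995) = 666/2076 = 0.320809.
SE = √(p̂(1−p̂)(1/n₁+1/n₂)) = √(0.320809·0.679191·0.00193009) = √(0.00042055) = 0.020507.
z = (0.297872 − 0.345729)/0.020507 = -0.047857/0.020507 = -2.334.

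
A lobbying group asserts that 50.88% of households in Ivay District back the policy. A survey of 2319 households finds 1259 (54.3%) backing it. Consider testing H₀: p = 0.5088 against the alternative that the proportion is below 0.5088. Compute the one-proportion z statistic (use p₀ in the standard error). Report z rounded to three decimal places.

z = 3.285

p̂ = 1259/2319 = 0.542906.
Under H₀, SE = √(0.5088·0.4912/2319) = √(0.000107772) = 0.010381.
z = (0.542906 − 0.5088)/0.010381 = 0.034106/0.010381 = 3.285.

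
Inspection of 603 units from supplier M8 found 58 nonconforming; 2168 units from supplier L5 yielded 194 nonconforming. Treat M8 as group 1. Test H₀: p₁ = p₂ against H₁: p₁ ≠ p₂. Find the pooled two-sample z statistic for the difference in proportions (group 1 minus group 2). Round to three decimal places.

p̂₁ = 58/603 = 0.096186, p̂₂ = 194/2168 = 0.089483.
Pooled p̂ = (58+194)/(603+2168) = 252/2771 = 0.090942.
SE = √(p̂(1−p̂)(1/n₁+1/n₂)) = √(0.090942·0.909058·0.00211963) = √(0.000175233) = 0.013238.
z = (0.096186 − 0.089483)/0.013238 = 0.006703/0.013238 = 0.506.

z = 0.506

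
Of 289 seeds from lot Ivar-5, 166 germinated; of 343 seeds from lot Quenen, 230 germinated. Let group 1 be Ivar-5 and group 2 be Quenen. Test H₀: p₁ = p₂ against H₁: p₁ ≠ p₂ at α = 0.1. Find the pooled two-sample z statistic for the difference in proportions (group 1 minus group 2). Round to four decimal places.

z = -2.4897

p̂₁ = 166/289 = 0.574394, p̂₂ = 230/343 = 0.670554.
Pooled p̂ = (166+230)/(289+343) = 396/632 = 0.626582.
SE = √(p̂(1−p̂)(1/n₁+1/n₂)) = √(0.626582·0.373418·0.00637566) = √(0.00149176) = 0.038623.
z = (0.574394 − 0.670554)/0.038623 = -0.096160/0.038623 = -2.4897.
p-value = 2·P(Z > 2.490) ≈ 0.0128. With α = 0.1, reject H₀.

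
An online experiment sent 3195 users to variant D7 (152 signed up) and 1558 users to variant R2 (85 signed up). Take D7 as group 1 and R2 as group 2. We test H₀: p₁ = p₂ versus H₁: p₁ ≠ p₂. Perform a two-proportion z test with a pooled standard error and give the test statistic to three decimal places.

z = -1.038

p̂₁ = 152/3195 = 0.047574, p̂₂ = 85/1558 = 0.054557.
Pooled p̂ = (152+85)/(3195+1558) = 237/4753 = 0.049863.
SE = √(0.0473769 × 0.000954838) = 0.006726.
z = (0.047574 − 0.054557)/0.006726 = -0.006983/0.006726 = -1.038.
p-value = 2·P(Z > 1.038) ≈ 0.2992.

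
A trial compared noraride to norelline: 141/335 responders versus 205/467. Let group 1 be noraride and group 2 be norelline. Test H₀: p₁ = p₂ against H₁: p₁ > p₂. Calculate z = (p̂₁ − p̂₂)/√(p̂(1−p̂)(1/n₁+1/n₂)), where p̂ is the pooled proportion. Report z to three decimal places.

p̂₁ = 141/335 = 0.42090, p̂₂ = 205/467 = 0.43897.
Pooled p̂ = (141+205)/(335+467) = 346/802 = 0.43142.
SE = √(0.245297 × 0.0051264) = 0.03546.
z = (0.42090 − 0.43897)/0.03546 = -0.01807/0.03546 = -0.510.
p-value = P(Z > -0.510) ≈ 0.6949.

z = -0.510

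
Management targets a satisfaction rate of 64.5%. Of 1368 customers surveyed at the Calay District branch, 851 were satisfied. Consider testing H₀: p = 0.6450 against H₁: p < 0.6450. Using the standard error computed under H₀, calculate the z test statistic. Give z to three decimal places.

p̂ = 851/1368 = 0.622076.
Standard error under H₀: √(0.645×0.355/1368) = 0.012938.
z = (0.622076 − 0.645)/0.012938 = -0.022924/0.012938 = -1.772.
p-value = P(Z < -1.772) ≈ 0.0382.

z = -1.772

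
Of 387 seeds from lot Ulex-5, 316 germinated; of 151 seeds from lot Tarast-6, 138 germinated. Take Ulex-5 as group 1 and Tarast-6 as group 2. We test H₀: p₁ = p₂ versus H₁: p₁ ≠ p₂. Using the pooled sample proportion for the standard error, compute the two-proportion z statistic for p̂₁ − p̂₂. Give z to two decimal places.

z = -2.80

p̂₁ = 316/387 = 0.8165, p̂₂ = 138/151 = 0.9139.
Pooled p̂ = (316+138)/(387+151) = 454/538 = 0.8439.
SE = √(0.131756 × 0.0092065) = 0.0348.
z = (0.8165 − 0.9139)/0.0348 = -0.0974/0.0348 = -2.80.
p-value = 2·P(Z > 2.796) ≈ 0.0052.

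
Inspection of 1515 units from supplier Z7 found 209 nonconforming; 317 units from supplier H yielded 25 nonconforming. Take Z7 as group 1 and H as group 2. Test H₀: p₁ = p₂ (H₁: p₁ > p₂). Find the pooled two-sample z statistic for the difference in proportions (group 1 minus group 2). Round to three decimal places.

z = 2.866

p̂₁ = 209/1515 = 0.13795, p̂₂ = 25/317 = 0.07886.
Pooled p̂ = (209+25)/(1515+317) = 234/1832 = 0.12773.
SE = √(p̂(1−p̂)(1/n₁+1/n₂)) = √(0.12773·0.87227·0.00381464) = √(0.000425006) = 0.02062.
z = (0.13795 − 0.07886)/0.02062 = 0.05909/0.02062 = 2.866.
p-value = P(Z > 2.866) ≈ 0.0021.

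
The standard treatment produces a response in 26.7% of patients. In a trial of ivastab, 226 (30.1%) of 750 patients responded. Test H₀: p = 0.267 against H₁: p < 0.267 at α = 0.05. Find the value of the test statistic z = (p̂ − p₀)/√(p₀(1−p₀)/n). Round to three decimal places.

z = 2.125

p̂ = 226/750 ≈ 0.301333.
Standard error under H₀: √(0.267×0.733/750) = 0.016154.
z = (0.301333 − 0.267)/0.016154 = 0.034333/0.016154 = 2.125.
p-value = P(Z < 2.125) ≈ 0.9832. With α = 0.05, fail to reject H₀.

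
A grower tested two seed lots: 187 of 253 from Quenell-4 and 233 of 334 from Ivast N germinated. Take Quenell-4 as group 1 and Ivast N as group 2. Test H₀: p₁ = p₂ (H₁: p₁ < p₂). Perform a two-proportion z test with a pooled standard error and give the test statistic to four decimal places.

z = 1.1043

p̂₁ = 187/253 ≈ 0.739130, p̂₂ = 233/334 ≈ 0.697605.
Pooled p̂ = (187+233)/(253+334) = 420/587 = 0.715503.
SE = √(p̂(1−p̂)(1/n₁+1/n₂)) = √(0.715503·0.284497·0.00694658) = √(0.00141404) = 0.037604.
z = (0.739130 − 0.697605)/0.037604 = 0.041525/0.037604 = 1.1043.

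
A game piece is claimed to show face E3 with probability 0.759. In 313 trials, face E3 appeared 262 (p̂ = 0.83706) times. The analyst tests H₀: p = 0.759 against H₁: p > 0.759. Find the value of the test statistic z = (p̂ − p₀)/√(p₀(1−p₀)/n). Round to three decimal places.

z = 3.229

p̂ = 262/313 = 0.837061.
Under H₀, SE = √(0.759·0.241/313) = √(0.000584406) = 0.024174.
z = (0.837061 − 0.759)/0.024174 = 0.078061/0.024174 = 3.229.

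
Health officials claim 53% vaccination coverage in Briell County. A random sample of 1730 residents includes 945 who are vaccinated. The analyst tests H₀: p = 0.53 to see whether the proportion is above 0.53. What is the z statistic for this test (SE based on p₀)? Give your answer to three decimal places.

p̂ = 945/1730 = 0.546243.
SE = √(p₀(1−p₀)/n) = √(0.2491/1730) = 0.012000.
z = (0.546243 − 0.53)/0.012000 = 0.016243/0.012000 = 1.354.
p-value = P(Z > 1.354) ≈ 0.0879.

z = 1.354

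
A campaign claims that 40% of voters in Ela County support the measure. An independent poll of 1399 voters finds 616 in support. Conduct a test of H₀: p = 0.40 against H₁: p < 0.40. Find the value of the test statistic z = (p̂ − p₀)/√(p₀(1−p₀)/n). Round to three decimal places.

p̂ = 616/1399 ≈ 0.440315.
Under H₀, SE = √(0.4·0.6/1399) = √(0.000171551) = 0.013098.
z = (0.440315 − 0.4)/0.013098 = 0.040315/0.013098 = 3.078.

z = 3.078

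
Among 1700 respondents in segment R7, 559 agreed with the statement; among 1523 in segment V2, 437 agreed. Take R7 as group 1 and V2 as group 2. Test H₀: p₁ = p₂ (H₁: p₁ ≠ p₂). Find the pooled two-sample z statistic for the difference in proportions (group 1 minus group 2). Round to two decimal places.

z = 2.57

p̂₁ = 559/1700 = 0.3288, p̂₂ = 437/1523 = 0.2869.
Pooled p̂ = (559+437)/(1700+1523) = 996/3223 = 0.3090.
SE = √(p̂(1−p̂)(1/n₁+1/n₂)) = √(0.3090·0.6910·0.00124483) = √(0.000265809) = 0.0163.
z = (0.3288 − 0.2869)/0.0163 = 0.0419/0.0163 = 2.57.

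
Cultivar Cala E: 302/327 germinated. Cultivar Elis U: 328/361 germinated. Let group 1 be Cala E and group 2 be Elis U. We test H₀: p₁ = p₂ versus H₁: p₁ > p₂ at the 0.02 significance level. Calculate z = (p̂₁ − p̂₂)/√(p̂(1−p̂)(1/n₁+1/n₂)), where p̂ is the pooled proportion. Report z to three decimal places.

p̂₁ = 302/327 ≈ 0.92355, p̂₂ = 328/361 ≈ 0.90859.
Pooled p̂ = (302+328)/(327+361) = 630/688 = 0.91570.
SE = √(0.0771954 × 0.00582819) = 0.02121.
z = (0.92355 − 0.90859)/0.02121 = 0.01496/0.02121 = 0.705.
p-value = P(Z > 0.705) ≈ 0.2403; since p > α = 0.02, fail to reject H₀.

z = 0.705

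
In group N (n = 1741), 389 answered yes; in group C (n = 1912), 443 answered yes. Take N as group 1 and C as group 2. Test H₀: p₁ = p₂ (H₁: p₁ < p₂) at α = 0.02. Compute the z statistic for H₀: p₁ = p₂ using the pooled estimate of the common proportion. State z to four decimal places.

z = -0.5945

p̂₁ = 389/1741 ≈ 0.223435, p̂₂ = 443/1912 ≈ 0.231695.
Pooled p̂ = (389+443)/(1741+1912) = 832/3653 = 0.227758.
SE = √(p̂(1−p̂)(1/n₁+1/n₂)) = √(0.227758·0.772242·0.0010974) = √(0.000193015) = 0.013893.
z = (0.223435 − 0.231695)/0.013893 = -0.008260/0.013893 = -0.5945.
p-value = P(Z < -0.595) ≈ 0.2761, so at α = 0.02 we fail to reject H₀.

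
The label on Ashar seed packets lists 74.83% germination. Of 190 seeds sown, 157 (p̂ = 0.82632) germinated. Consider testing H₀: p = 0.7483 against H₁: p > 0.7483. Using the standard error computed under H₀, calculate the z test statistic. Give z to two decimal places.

p̂ = 157/190 ≈ 0.8263.
Standard error under H₀: √(0.7483×0.2517/190) = 0.0315.
z = (0.8263 − 0.7483)/0.0315 = 0.0780/0.0315 = 2.48.

z = 2.48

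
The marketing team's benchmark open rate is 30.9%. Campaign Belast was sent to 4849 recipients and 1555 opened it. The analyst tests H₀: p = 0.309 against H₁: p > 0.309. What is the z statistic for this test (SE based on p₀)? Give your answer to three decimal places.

p̂ = 1555/4849 ≈ 0.320685.
SE = √(p₀(1−p₀)/n) = √(0.21352/4849) = 0.006636.
z = (0.320685 − 0.309)/0.006636 = 0.011685/0.006636 = 1.761.
p-value = P(Z > 1.761) ≈ 0.0391.

z = 1.761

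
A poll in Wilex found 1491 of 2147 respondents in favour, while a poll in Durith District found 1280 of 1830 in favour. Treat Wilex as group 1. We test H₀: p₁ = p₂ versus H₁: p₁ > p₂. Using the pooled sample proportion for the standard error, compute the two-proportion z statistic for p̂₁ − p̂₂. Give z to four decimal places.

p̂₁ = 1491/2147 = 0.6944574, p̂₂ = 1280/1830 = 0.6994536.
Pooled p̂ = (1491+1280)/(2147+1830) = 2771/3977 = 0.6967563.
SE = √(0.211287 × 0.00101221) = 0.0146242.
z = (0.6944574 − 0.6994536)/0.0146242 = -0.0049962/0.0146242 = -0.3416.
p-value = P(Z > -0.342) ≈ 0.6337.

z = -0.3416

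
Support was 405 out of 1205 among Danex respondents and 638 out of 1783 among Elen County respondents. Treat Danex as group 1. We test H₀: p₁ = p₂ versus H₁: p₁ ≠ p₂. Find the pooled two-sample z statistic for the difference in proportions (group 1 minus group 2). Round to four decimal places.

p̂₁ = 405/1205 ≈ 0.336100, p̂₂ = 638/1783 ≈ 0.357824.
Pooled p̂ = (405+638)/(1205+1783) = 1043/2988 = 0.349063.
SE = √(p̂(1−p̂)(1/n₁+1/n₂)) = √(0.349063·0.650937·0.00139073) = √(0.000315998) = 0.017776.
z = (0.336100 − 0.357824)/0.017776 = -0.021724/0.017776 = -1.2221.

z = -1.2221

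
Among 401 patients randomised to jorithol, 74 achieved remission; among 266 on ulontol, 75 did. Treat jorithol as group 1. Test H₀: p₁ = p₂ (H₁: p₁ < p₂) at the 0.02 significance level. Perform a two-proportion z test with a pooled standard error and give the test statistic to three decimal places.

z = -2.958

p̂₁ = 74/401 ≈ 0.184539, p̂₂ = 75/266 ≈ 0.281955.
Pooled p̂ = (74+75)/(401+266) = 149/667 = 0.223388.
SE = √(p̂(1−p̂)(1/n₁+1/n₂)) = √(0.223388·0.776612·0.00625316) = √(0.00108484) = 0.032937.
z = (0.184539 − 0.281955)/0.032937 = -0.097416/0.032937 = -2.958.
p-value = P(Z < -2.958) ≈ 0.0015; since p < α = 0.02, reject H₀.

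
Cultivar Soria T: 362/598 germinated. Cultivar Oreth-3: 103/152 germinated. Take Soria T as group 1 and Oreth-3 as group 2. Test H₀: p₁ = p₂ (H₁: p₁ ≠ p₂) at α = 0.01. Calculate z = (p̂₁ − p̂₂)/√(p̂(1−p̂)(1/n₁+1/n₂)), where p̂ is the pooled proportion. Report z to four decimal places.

p̂₁ = 362/598 ≈ 0.605351, p̂₂ = 103/152 ≈ 0.677632.
Pooled p̂ = (362+103)/(598+152) = 465/750 = 0.620000.
SE = √(0.2356 × 0.00825119) = 0.044091.
z = (0.605351 − 0.677632)/0.044091 = -0.072281/0.044091 = -1.6394.
Two-sided p-value ≈ 2·Φ(−1.639) = 0.1011. With α = 0.01, fail to reject H₀.

z = -1.6394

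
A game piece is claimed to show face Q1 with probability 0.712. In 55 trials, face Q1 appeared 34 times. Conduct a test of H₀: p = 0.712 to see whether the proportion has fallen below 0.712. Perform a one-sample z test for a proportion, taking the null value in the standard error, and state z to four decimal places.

z = -1.5365

p̂ = 34/55 = 0.618182.
SE = √(p₀(1−p₀)/n) = √(0.20506/55) = 0.061060.
z = (0.618182 − 0.712)/0.061060 = -0.093818/0.061060 = -1.5365.
p-value = P(Z < -1.536) ≈ 0.0622.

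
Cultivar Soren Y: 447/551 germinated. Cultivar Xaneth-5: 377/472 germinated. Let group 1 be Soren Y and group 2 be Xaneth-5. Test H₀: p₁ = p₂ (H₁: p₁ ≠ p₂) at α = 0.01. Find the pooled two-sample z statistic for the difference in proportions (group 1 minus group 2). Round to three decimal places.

p̂₁ = 447/551 = 0.81125, p̂₂ = 377/472 = 0.79873.
Pooled p̂ = (447+377)/(551+472) = 824/1023 = 0.80547.
SE = √(p̂(1−p̂)(1/n₁+1/n₂)) = √(0.80547·0.19453·0.00393353) = √(0.000616327) = 0.02483.
z = (0.81125 − 0.79873)/0.02483 = 0.01252/0.02483 = 0.504.
p-value = 2·P(Z > 0.504) ≈ 0.6139, so at α = 0.01 we fail to reject H₀.

z = 0.504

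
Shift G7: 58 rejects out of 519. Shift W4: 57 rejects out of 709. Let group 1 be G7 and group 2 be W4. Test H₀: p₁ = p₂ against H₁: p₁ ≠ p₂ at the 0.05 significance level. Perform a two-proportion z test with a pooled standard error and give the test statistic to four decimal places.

p̂₁ = 58/519 = 0.111753, p̂₂ = 57/709 = 0.080395.
Pooled p̂ = (58+57)/(519+709) = 115/1228 = 0.093648.
SE = √(p̂(1−p̂)(1/n₁+1/n₂)) = √(0.093648·0.906352·0.00333722) = √(0.000283257) = 0.016830.
z = (0.111753 − 0.080395)/0.016830 = 0.031358/0.016830 = 1.8632.
Two-sided p-value ≈ 2·Φ(−1.863) = 0.0624, so at α = 0.05 we fail to reject H₀.

z = 1.8632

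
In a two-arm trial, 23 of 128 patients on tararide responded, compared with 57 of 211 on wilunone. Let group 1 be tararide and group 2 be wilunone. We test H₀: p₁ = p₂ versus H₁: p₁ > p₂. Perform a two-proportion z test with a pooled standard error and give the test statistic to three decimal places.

z = -1.901

p̂₁ = 23/128 = 0.17969, p̂₂ = 57/211 = 0.27014.
Pooled p̂ = (23+57)/(128+211) = 80/339 = 0.23599.
SE = √(p̂(1−p̂)(1/n₁+1/n₂)) = √(0.23599·0.76401·0.0125518) = √(0.00226307) = 0.04757.
z = (0.17969 − 0.27014)/0.04757 = -0.09045/0.04757 = -1.901.
p-value = P(Z > -1.901) ≈ 0.9714.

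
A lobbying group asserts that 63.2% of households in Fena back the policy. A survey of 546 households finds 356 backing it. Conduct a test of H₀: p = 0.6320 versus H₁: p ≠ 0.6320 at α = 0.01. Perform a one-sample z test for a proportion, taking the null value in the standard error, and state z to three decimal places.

p̂ = 356/546 = 0.652015.
SE = √(p₀(1−p₀)/n) = √(0.23258/546) = 0.020639.
z = (0.652015 − 0.632)/0.020639 = 0.020015/0.020639 = 0.970.
Two-sided p-value ≈ 2·Φ(−0.970) = 0.3322. With α = 0.01, fail to reject H₀.

z = 0.970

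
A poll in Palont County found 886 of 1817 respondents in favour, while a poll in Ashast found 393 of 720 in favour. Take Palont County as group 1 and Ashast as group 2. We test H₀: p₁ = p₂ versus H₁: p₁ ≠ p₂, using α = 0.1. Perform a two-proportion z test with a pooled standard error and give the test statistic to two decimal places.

z = -2.64

p̂₁ = 886/1817 = 0.48762, p̂₂ = 393/720 = 0.54583.
Pooled p̂ = (886+393)/(1817+720) = 1279/2537 = 0.50414.
SE = √(p̂(1−p̂)(1/n₁+1/n₂)) = √(0.50414·0.49586·0.00193925) = √(0.000484778) = 0.02202.
z = (0.48762 − 0.54583)/0.02202 = -0.05821/0.02202 = -2.64.
Two-sided p-value ≈ 2·Φ(−2.644) = 0.0082, so at α = 0.1 we reject H₀.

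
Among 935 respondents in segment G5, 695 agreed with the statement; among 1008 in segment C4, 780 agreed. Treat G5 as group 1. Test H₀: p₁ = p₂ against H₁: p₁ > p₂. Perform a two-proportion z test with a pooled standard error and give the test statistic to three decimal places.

p̂₁ = 695/935 ≈ 0.743316, p̂₂ = 780/1008 ≈ 0.773810.
Pooled p̂ = (695+780)/(935+1008) = 1475/1943 = 0.759135.
SE = √(0.182849 × 0.00206158) = 0.019415.
z = (0.743316 − 0.773810)/0.019415 = -0.030494/0.019415 = -1.571.
p-value = P(Z > -1.571) ≈ 0.9419.

z = -1.571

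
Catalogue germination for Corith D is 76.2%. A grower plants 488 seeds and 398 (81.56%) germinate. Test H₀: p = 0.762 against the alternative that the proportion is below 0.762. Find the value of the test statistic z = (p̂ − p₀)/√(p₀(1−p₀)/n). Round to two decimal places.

z = 2.78

p̂ = 398/488 = 0.8156.
Under H₀, SE = √(0.762·0.238/488) = √(0.000371631) = 0.0193.
z = (0.8156 − 0.762)/0.0193 = 0.0536/0.0193 = 2.78.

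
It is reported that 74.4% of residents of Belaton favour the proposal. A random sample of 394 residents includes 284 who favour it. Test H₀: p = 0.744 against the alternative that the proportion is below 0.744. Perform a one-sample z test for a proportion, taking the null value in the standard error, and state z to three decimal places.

z = -1.055

p̂ = 284/394 = 0.72081.
Under H₀, SE = √(0.744·0.256/394) = √(0.000483411) = 0.02199.
z = (0.72081 − 0.744)/0.02199 = -0.02319/0.02199 = -1.055.
p-value = P(Z < -1.055) ≈ 0.1458.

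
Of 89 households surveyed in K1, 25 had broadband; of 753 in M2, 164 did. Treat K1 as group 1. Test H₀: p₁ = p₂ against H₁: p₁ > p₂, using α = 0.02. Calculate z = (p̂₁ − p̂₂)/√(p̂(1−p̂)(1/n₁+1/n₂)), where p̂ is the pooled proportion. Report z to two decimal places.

z = 1.35

p̂₁ = 25/89 = 0.2809, p̂₂ = 164/753 = 0.2178.
Pooled p̂ = (25+164)/(89+753) = 189/842 = 0.2245.
SE = √(0.174081 × 0.012564) = 0.0468.
z = (0.2809 − 0.2178)/0.0468 = 0.0631/0.0468 = 1.35.
p-value = P(Z > 1.349) ≈ 0.0886. With α = 0.02, fail to reject H₀.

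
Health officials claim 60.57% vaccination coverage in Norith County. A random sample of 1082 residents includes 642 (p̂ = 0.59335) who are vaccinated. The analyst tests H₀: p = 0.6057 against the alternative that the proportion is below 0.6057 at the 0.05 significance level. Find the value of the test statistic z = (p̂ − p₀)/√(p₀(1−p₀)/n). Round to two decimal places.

z = -0.83

p̂ = 642/1082 = 0.5933.
Under H₀, SE = √(0.6057·0.3943/1082) = √(0.000220728) = 0.0149.
z = (0.5933 − 0.6057)/0.0149 = -0.0124/0.0149 = -0.83.
p-value = P(Z < -0.832) ≈ 0.2028; since p > α = 0.05, fail to reject H₀.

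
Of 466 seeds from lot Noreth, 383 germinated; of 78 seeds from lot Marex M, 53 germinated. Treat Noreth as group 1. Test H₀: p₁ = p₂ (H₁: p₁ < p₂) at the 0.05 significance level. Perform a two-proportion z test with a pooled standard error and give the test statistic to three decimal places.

p̂₁ = 383/466 ≈ 0.82189, p̂₂ = 53/78 ≈ 0.67949.
Pooled p̂ = (383+53)/(466+78) = 436/544 = 0.80147.
SE = √(0.159115 × 0.0149664) = 0.04880.
z = (0.82189 − 0.67949)/0.04880 = 0.14240/0.04880 = 2.918.
p-value = P(Z < 2.918) ≈ 0.9982, so at α = 0.05 we fail to reject H₀.

z = 2.918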